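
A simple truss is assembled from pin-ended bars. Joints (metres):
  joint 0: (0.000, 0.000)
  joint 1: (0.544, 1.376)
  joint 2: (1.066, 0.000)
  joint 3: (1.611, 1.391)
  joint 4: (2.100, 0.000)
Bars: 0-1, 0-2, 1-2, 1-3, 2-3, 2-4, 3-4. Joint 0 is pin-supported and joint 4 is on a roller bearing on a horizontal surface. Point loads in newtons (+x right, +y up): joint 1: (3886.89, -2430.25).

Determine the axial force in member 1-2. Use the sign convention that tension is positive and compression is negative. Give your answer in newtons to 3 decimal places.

N=5 nodes, M=7 members, R=3 reactions → 2N=10, M+R=10
member 0 (0-1): L=1.4796, (cx,cy)=(0.3677,0.9300)
member 1 (0-2): L=1.0660, (cx,cy)=(1.0000,0.0000)
member 2 (1-2): L=1.4717, (cx,cy)=(0.3547,-0.9350)
member 3 (1-3): L=1.0671, (cx,cy)=(0.9999,0.0141)
member 4 (2-3): L=1.4940, (cx,cy)=(0.3648,0.9311)
member 5 (2-4): L=1.0340, (cx,cy)=(1.0000,0.0000)
member 6 (3-4): L=1.4744, (cx,cy)=(0.3316,-0.9434)
solve A·x = −loads:
  F[0-1] = +802.3338 N (tension)
  F[0-2] = +3591.9049 N (tension)
  F[1-2] = -3432.9713 N (compression)
  F[1-3] = -2374.4810 N (compression)
  F[2-3] = +3447.3409 N (tension)
  F[2-4] = +1116.6457 N (tension)
  F[3-4] = -3366.9488 N (compression)
  Rx@0 = -3886.8900 N
  Ry@0 = -746.1389 N
  Ry@4 = +3176.3889 N

-3432.971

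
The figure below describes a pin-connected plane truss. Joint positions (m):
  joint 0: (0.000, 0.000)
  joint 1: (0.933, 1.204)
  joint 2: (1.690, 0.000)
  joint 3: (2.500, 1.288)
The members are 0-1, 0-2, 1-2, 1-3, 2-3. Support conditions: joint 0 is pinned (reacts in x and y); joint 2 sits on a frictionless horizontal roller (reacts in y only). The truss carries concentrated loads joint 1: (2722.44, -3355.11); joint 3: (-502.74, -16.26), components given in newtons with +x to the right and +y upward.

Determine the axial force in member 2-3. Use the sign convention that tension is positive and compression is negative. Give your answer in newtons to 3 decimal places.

N=4 nodes, M=5 members, R=3 reactions → 2N=8, M+R=8
member 0 (0-1): L=1.5232, (cx,cy)=(0.6125,0.7904)
member 1 (0-2): L=1.6900, (cx,cy)=(1.0000,0.0000)
member 2 (1-2): L=1.4222, (cx,cy)=(0.5323,-0.8466)
member 3 (1-3): L=1.5692, (cx,cy)=(0.9986,0.0535)
member 4 (2-3): L=1.5215, (cx,cy)=(0.5324,0.8465)
solve A·x = −loads:
  F[0-1] = +77.5840 N (tension)
  F[0-2] = +2172.1774 N (tension)
  F[1-2] = -4067.8806 N (compression)
  F[1-3] = -510.4289 N (compression)
  F[2-3] = +13.0684 N (tension)
  Rx@0 = -2219.7000 N
  Ry@0 = -61.3260 N
  Ry@2 = +3432.6960 N

13.068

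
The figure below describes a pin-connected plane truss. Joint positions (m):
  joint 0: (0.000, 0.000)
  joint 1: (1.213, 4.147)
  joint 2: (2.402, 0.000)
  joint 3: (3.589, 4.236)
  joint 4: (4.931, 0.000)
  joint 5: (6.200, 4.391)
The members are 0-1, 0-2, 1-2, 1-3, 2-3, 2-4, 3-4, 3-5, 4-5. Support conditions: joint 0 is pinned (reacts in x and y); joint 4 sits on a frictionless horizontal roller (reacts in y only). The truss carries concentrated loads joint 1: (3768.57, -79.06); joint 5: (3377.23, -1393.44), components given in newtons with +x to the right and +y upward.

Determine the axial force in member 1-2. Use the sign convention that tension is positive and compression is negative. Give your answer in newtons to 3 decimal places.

N=6 nodes, M=9 members, R=3 reactions → 2N=12, M+R=12
member 0 (0-1): L=4.3208, (cx,cy)=(0.2807,0.9598)
member 1 (0-2): L=2.4020, (cx,cy)=(1.0000,0.0000)
member 2 (1-2): L=4.3141, (cx,cy)=(0.2756,-0.9613)
member 3 (1-3): L=2.3777, (cx,cy)=(0.9993,0.0374)
member 4 (2-3): L=4.3992, (cx,cy)=(0.2698,0.9629)
member 5 (2-4): L=2.5290, (cx,cy)=(1.0000,0.0000)
member 6 (3-4): L=4.4435, (cx,cy)=(0.3020,-0.9533)
member 7 (3-5): L=2.6156, (cx,cy)=(0.9982,0.0593)
member 8 (4-5): L=4.5707, (cx,cy)=(0.2776,0.9607)
solve A·x = −loads:
  F[0-1] = +6747.1047 N (tension)
  F[0-2] = +5251.6343 N (tension)
  F[1-2] = -6818.7339 N (compression)
  F[1-3] = +4.9026 N (tension)
  F[2-3] = +6807.1217 N (tension)
  F[2-4] = +1535.6071 N (tension)
  F[3-4] = -6636.4155 N (compression)
  F[3-5] = +3852.6868 N (tension)
  F[4-5] = -1688.1171 N (compression)
  Rx@0 = -7145.8000 N
  Ry@0 = -6475.7670 N
  Ry@4 = +7948.2670 N

-6818.734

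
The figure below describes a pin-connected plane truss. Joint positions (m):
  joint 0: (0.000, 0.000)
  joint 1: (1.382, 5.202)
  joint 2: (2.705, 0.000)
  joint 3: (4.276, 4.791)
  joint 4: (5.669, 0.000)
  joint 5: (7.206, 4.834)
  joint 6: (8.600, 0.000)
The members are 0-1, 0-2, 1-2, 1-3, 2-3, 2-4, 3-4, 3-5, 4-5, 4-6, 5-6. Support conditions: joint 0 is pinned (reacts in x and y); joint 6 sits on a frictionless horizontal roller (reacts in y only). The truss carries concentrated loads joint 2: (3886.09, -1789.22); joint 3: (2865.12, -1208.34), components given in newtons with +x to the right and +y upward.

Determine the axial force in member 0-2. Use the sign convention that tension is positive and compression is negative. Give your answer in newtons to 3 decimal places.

N=7 nodes, M=11 members, R=3 reactions → 2N=14, M+R=14
member 0 (0-1): L=5.3824, (cx,cy)=(0.2568,0.9665)
member 1 (0-2): L=2.7050, (cx,cy)=(1.0000,0.0000)
member 2 (1-2): L=5.3676, (cx,cy)=(0.2465,-0.9691)
member 3 (1-3): L=2.9230, (cx,cy)=(0.9901,-0.1406)
member 4 (2-3): L=5.0420, (cx,cy)=(0.3116,0.9502)
member 5 (2-4): L=2.9640, (cx,cy)=(1.0000,0.0000)
member 6 (3-4): L=4.9894, (cx,cy)=(0.2792,-0.9602)
member 7 (3-5): L=2.9303, (cx,cy)=(0.9999,0.0147)
member 8 (4-5): L=5.0725, (cx,cy)=(0.3030,0.9530)
member 9 (4-6): L=2.9310, (cx,cy)=(1.0000,0.0000)
member 10 (5-6): L=5.0310, (cx,cy)=(0.2771,-0.9608)
solve A·x = −loads:
  F[0-1] = -246.1022 N (compression)
  F[0-2] = +6814.3993 N (tension)
  F[1-2] = +264.2266 N (tension)
  F[1-3] = -129.6032 N (compression)
  F[2-3] = +1613.4652 N (tension)
  F[2-4] = +2490.7074 N (tension)
  F[3-4] = -2899.6853 N (compression)
  F[3-5] = -1681.3201 N (compression)
  F[4-5] = +2921.7374 N (tension)
  F[4-6] = +795.8282 N (tension)
  F[5-6] = -2872.1652 N (compression)
  Rx@0 = -6751.2100 N
  Ry@0 = +237.8516 N
  Ry@6 = +2759.7084 N

6814.399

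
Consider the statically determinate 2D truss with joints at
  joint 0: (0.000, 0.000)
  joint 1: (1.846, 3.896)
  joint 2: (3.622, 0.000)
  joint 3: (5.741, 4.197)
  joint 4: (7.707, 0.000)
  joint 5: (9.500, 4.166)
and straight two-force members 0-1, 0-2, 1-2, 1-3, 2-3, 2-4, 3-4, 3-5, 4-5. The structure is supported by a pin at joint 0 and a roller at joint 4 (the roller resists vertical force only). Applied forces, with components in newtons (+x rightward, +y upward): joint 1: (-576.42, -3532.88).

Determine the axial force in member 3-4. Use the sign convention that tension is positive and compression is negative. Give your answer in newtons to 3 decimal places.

-612.670

N=6 nodes, M=9 members, R=3 reactions → 2N=12, M+R=12
member 0 (0-1): L=4.3112, (cx,cy)=(0.4282,0.9037)
member 1 (0-2): L=3.6220, (cx,cy)=(1.0000,0.0000)
member 2 (1-2): L=4.2817, (cx,cy)=(0.4148,-0.9099)
member 3 (1-3): L=3.9066, (cx,cy)=(0.9970,0.0770)
member 4 (2-3): L=4.7016, (cx,cy)=(0.4507,0.8927)
member 5 (2-4): L=4.0850, (cx,cy)=(1.0000,0.0000)
member 6 (3-4): L=4.6346, (cx,cy)=(0.4242,-0.9056)
member 7 (3-5): L=3.7591, (cx,cy)=(1.0000,-0.0082)
member 8 (4-5): L=4.5355, (cx,cy)=(0.3953,0.9185)
solve A·x = −loads:
  F[0-1] = -3295.4469 N (compression)
  F[0-2] = +834.6444 N (tension)
  F[1-2] = -657.4671 N (compression)
  F[1-3] = -563.6103 N (compression)
  F[2-3] = +670.1658 N (tension)
  F[2-4] = +259.8922 N (tension)
  F[3-4] = -612.6699 N (compression)
  F[3-5] = -0.0000 N (tension)
  F[4-5] = +0.0000 N (tension)
  Rx@0 = +576.4200 N
  Ry@0 = +2978.0644 N
  Ry@4 = +554.8156 N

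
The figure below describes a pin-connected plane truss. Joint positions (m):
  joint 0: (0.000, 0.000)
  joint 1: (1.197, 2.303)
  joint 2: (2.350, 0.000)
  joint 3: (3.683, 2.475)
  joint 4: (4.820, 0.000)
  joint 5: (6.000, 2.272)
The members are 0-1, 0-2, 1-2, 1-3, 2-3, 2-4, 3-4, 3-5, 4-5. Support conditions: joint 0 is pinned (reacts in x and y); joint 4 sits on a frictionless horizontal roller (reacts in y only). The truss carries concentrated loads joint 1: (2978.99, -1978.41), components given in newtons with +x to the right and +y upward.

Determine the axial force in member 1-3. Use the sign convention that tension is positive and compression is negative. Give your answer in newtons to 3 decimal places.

-1989.519

N=6 nodes, M=9 members, R=3 reactions → 2N=12, M+R=12
member 0 (0-1): L=2.5955, (cx,cy)=(0.4612,0.8873)
member 1 (0-2): L=2.3500, (cx,cy)=(1.0000,0.0000)
member 2 (1-2): L=2.5755, (cx,cy)=(0.4477,-0.8942)
member 3 (1-3): L=2.4919, (cx,cy)=(0.9976,0.0690)
member 4 (2-3): L=2.8111, (cx,cy)=(0.4742,0.8804)
member 5 (2-4): L=2.4700, (cx,cy)=(1.0000,0.0000)
member 6 (3-4): L=2.7237, (cx,cy)=(0.4175,-0.9087)
member 7 (3-5): L=2.3259, (cx,cy)=(0.9962,-0.0873)
member 8 (4-5): L=2.5602, (cx,cy)=(0.4609,0.8874)
solve A·x = −loads:
  F[0-1] = -71.8212 N (compression)
  F[0-2] = +3012.1127 N (tension)
  F[1-2] = -2294.8084 N (compression)
  F[1-3] = -1989.5189 N (compression)
  F[2-3] = +2330.6962 N (tension)
  F[2-4] = +879.5936 N (tension)
  F[3-4] = -2107.0584 N (compression)
  F[3-5] = -0.0000 N (compression)
  F[4-5] = +0.0000 N (tension)
  Rx@0 = -2978.9900 N
  Ry@0 = +63.7273 N
  Ry@4 = +1914.6827 N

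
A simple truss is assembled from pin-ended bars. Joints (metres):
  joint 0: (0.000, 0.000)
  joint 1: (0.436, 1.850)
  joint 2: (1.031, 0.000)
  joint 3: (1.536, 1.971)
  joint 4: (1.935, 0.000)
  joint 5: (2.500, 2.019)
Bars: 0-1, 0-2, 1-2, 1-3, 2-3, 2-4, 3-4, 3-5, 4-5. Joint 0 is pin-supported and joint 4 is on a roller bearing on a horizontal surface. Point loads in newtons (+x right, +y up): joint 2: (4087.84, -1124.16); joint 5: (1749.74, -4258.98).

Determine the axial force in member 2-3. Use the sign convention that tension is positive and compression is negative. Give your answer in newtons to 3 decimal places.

N=6 nodes, M=9 members, R=3 reactions → 2N=12, M+R=12
member 0 (0-1): L=1.9007, (cx,cy)=(0.2294,0.9733)
member 1 (0-2): L=1.0310, (cx,cy)=(1.0000,0.0000)
member 2 (1-2): L=1.9433, (cx,cy)=(0.3062,-0.9520)
member 3 (1-3): L=1.1066, (cx,cy)=(0.9940,0.1093)
member 4 (2-3): L=2.0347, (cx,cy)=(0.2482,0.9687)
member 5 (2-4): L=0.9040, (cx,cy)=(1.0000,0.0000)
member 6 (3-4): L=2.0110, (cx,cy)=(0.1984,-0.9801)
member 7 (3-5): L=0.9652, (cx,cy)=(0.9988,0.0497)
member 8 (4-5): L=2.0966, (cx,cy)=(0.2695,0.9630)
solve A·x = −loads:
  F[0-1] = +2613.7853 N (tension)
  F[0-2] = +5238.0006 N (tension)
  F[1-2] = -2514.2010 N (compression)
  F[1-3] = +1377.6265 N (tension)
  F[2-3] = +3631.2405 N (tension)
  F[2-4] = -520.8933 N (compression)
  F[3-4] = -3591.1033 N (compression)
  F[3-5] = +2986.8424 N (tension)
  F[4-5] = -4576.8450 N (compression)
  Rx@0 = -5837.5800 N
  Ry@0 = -2544.0869 N
  Ry@4 = +7927.2269 N

3631.240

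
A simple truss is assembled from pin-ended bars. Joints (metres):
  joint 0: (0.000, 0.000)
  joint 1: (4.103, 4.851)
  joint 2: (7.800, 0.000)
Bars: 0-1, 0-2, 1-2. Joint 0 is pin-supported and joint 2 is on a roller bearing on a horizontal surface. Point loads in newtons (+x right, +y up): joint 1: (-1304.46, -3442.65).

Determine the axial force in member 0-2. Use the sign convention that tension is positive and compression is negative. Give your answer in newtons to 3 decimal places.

761.843

N=3 nodes, M=3 members, R=3 reactions → 2N=6, M+R=6
member 0 (0-1): L=6.3535, (cx,cy)=(0.6458,0.7635)
member 1 (0-2): L=7.8000, (cx,cy)=(1.0000,0.0000)
member 2 (1-2): L=6.0992, (cx,cy)=(0.6061,-0.7954)
solve A·x = −loads:
  F[0-1] = -3199.6663 N (compression)
  F[0-2] = +761.8429 N (tension)
  F[1-2] = -1256.8618 N (compression)
  Rx@0 = +1304.4600 N
  Ry@0 = +2443.0016 N
  Ry@2 = +999.6484 N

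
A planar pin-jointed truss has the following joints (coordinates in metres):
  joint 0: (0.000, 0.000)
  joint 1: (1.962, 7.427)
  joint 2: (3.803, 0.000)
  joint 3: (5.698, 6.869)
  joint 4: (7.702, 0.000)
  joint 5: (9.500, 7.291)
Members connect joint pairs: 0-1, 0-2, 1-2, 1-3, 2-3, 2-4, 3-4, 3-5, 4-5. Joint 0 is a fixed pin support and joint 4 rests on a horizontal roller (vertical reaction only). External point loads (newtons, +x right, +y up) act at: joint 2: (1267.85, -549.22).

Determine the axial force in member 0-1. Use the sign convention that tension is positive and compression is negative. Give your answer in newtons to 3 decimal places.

-287.571

N=6 nodes, M=9 members, R=3 reactions → 2N=12, M+R=12
member 0 (0-1): L=7.6818, (cx,cy)=(0.2554,0.9668)
member 1 (0-2): L=3.8030, (cx,cy)=(1.0000,0.0000)
member 2 (1-2): L=7.6518, (cx,cy)=(0.2406,-0.9706)
member 3 (1-3): L=3.7774, (cx,cy)=(0.9890,-0.1477)
member 4 (2-3): L=7.1256, (cx,cy)=(0.2659,0.9640)
member 5 (2-4): L=3.8990, (cx,cy)=(1.0000,0.0000)
member 6 (3-4): L=7.1554, (cx,cy)=(0.2801,-0.9600)
member 7 (3-5): L=3.8253, (cx,cy)=(0.9939,0.1103)
member 8 (4-5): L=7.5094, (cx,cy)=(0.2394,0.9709)
solve A·x = −loads:
  F[0-1] = -287.5707 N (compression)
  F[0-2] = +1341.2983 N (tension)
  F[1-2] = +309.1966 N (tension)
  F[1-3] = -149.4802 N (compression)
  F[2-3] = +258.4118 N (tension)
  F[2-4] = +79.1176 N (tension)
  F[3-4] = -282.4926 N (compression)
  F[3-5] = -0.0000 N (tension)
  F[4-5] = -0.0000 N (tension)
  Rx@0 = -1267.8500 N
  Ry@0 = +278.0328 N
  Ry@4 = +271.1872 N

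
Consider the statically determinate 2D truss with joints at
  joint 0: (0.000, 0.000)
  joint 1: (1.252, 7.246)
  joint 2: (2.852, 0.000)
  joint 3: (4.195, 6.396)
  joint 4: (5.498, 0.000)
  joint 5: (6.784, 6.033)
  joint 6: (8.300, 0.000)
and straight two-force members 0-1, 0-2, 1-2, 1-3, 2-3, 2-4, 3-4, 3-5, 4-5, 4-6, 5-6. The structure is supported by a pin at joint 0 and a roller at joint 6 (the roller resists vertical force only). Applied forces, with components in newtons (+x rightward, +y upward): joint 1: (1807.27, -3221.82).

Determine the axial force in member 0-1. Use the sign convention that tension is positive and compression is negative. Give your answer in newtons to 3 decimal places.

N=7 nodes, M=11 members, R=3 reactions → 2N=14, M+R=14
member 0 (0-1): L=7.3534, (cx,cy)=(0.1703,0.9854)
member 1 (0-2): L=2.8520, (cx,cy)=(1.0000,0.0000)
member 2 (1-2): L=7.4205, (cx,cy)=(0.2156,-0.9765)
member 3 (1-3): L=3.0633, (cx,cy)=(0.9607,-0.2775)
member 4 (2-3): L=6.5355, (cx,cy)=(0.2055,0.9787)
member 5 (2-4): L=2.6460, (cx,cy)=(1.0000,0.0000)
member 6 (3-4): L=6.5274, (cx,cy)=(0.1996,-0.9799)
member 7 (3-5): L=2.6143, (cx,cy)=(0.9903,-0.1389)
member 8 (4-5): L=6.1685, (cx,cy)=(0.2085,0.9780)
member 9 (4-6): L=2.8020, (cx,cy)=(1.0000,0.0000)
member 10 (5-6): L=6.2206, (cx,cy)=(0.2437,-0.9698)
solve A·x = −loads:
  F[0-1] = -1175.2209 N (compression)
  F[0-2] = +2007.3656 N (tension)
  F[1-2] = -1623.2603 N (compression)
  F[1-3] = -1725.1043 N (compression)
  F[2-3] = +1619.6435 N (tension)
  F[2-4] = +1324.5356 N (tension)
  F[3-4] = -1972.9779 N (compression)
  F[3-5] = -939.7915 N (compression)
  F[4-5] = +1976.7019 N (tension)
  F[4-6] = +518.5908 N (tension)
  F[5-6] = -2127.9183 N (compression)
  Rx@0 = -1807.2700 N
  Ry@0 = +1158.0613 N
  Ry@6 = +2063.7587 N

-1175.221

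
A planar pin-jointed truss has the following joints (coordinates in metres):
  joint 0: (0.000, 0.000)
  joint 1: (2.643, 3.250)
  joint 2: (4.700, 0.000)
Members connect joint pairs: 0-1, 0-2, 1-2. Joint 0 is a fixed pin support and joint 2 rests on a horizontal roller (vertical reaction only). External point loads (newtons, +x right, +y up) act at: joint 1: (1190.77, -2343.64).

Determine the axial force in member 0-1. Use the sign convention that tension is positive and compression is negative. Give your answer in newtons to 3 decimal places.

N=3 nodes, M=3 members, R=3 reactions → 2N=6, M+R=6
member 0 (0-1): L=4.1890, (cx,cy)=(0.6309,0.7758)
member 1 (0-2): L=4.7000, (cx,cy)=(1.0000,0.0000)
member 2 (1-2): L=3.8463, (cx,cy)=(0.5348,-0.8450)
solve A·x = −loads:
  F[0-1] = -260.7659 N (compression)
  F[0-2] = +1355.2961 N (tension)
  F[1-2] = -2534.1891 N (compression)
  Rx@0 = -1190.7700 N
  Ry@0 = +202.3117 N
  Ry@2 = +2141.3283 N

-260.766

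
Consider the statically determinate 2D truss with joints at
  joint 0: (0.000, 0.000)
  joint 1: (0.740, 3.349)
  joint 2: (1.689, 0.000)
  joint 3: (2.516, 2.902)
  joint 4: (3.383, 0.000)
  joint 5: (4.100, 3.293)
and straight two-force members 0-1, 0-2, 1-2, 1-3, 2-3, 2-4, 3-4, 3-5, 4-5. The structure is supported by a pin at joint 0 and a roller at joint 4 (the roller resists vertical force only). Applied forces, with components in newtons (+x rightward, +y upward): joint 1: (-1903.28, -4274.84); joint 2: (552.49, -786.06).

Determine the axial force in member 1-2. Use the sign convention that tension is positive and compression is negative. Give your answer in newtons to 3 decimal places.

1316.237

N=6 nodes, M=9 members, R=3 reactions → 2N=12, M+R=12
member 0 (0-1): L=3.4298, (cx,cy)=(0.2158,0.9764)
member 1 (0-2): L=1.6890, (cx,cy)=(1.0000,0.0000)
member 2 (1-2): L=3.4809, (cx,cy)=(0.2726,-0.9621)
member 3 (1-3): L=1.8314, (cx,cy)=(0.9698,-0.2441)
member 4 (2-3): L=3.0175, (cx,cy)=(0.2741,0.9617)
member 5 (2-4): L=1.6940, (cx,cy)=(1.0000,0.0000)
member 6 (3-4): L=3.0287, (cx,cy)=(0.2863,-0.9582)
member 7 (3-5): L=1.6315, (cx,cy)=(0.9709,0.2397)
member 8 (4-5): L=3.3702, (cx,cy)=(0.2127,0.9771)
solve A·x = −loads:
  F[0-1] = -5753.0213 N (compression)
  F[0-2] = -109.5343 N (compression)
  F[1-2] = +1316.2369 N (tension)
  F[1-3] = +312.6291 N (tension)
  F[2-3] = -499.4379 N (compression)
  F[2-4] = -166.2957 N (compression)
  F[3-4] = +580.9310 N (tension)
  F[3-5] = -0.0000 N (compression)
  F[4-5] = +0.0000 N (tension)
  Rx@0 = +1350.7900 N
  Ry@0 = +5617.5207 N
  Ry@4 = -556.6207 N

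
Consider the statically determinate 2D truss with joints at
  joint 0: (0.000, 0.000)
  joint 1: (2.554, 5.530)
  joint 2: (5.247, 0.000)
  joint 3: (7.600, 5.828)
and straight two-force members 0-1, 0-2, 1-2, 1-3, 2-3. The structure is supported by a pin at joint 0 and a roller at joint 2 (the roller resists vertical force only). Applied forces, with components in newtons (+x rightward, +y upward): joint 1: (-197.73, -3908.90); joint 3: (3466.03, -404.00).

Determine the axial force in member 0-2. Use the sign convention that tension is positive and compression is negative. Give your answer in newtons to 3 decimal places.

2429.417

N=4 nodes, M=5 members, R=3 reactions → 2N=8, M+R=8
member 0 (0-1): L=6.0913, (cx,cy)=(0.4193,0.9079)
member 1 (0-2): L=5.2470, (cx,cy)=(1.0000,0.0000)
member 2 (1-2): L=6.1509, (cx,cy)=(0.4378,-0.8991)
member 3 (1-3): L=5.0548, (cx,cy)=(0.9983,0.0590)
member 4 (2-3): L=6.2851, (cx,cy)=(0.3744,0.9273)
solve A·x = −loads:
  F[0-1] = +2000.7356 N (tension)
  F[0-2] = +2429.4172 N (tension)
  F[1-2] = -6123.8542 N (compression)
  F[1-3] = +3724.2641 N (tension)
  F[2-3] = -672.4645 N (compression)
  Rx@0 = -3268.3000 N
  Ry@0 = -1816.3751 N
  Ry@2 = +6129.2751 N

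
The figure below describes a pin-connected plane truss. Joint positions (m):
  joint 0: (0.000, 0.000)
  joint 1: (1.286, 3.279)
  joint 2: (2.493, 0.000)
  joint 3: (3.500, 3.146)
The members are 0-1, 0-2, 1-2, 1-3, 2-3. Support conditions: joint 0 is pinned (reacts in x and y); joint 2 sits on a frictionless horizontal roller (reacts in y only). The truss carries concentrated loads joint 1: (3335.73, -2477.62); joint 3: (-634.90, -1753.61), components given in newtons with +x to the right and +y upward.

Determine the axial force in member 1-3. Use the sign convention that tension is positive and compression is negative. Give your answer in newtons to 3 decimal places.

N=4 nodes, M=5 members, R=3 reactions → 2N=8, M+R=8
member 0 (0-1): L=3.5222, (cx,cy)=(0.3651,0.9310)
member 1 (0-2): L=2.4930, (cx,cy)=(1.0000,0.0000)
member 2 (1-2): L=3.4941, (cx,cy)=(0.3454,-0.9384)
member 3 (1-3): L=2.2180, (cx,cy)=(0.9982,-0.0600)
member 4 (2-3): L=3.3032, (cx,cy)=(0.3049,0.9524)
solve A·x = −loads:
  F[0-1] = +3324.5299 N (tension)
  F[0-2] = +1486.9893 N (tension)
  F[1-2] = -5933.5583 N (compression)
  F[1-3] = -72.3306 N (compression)
  F[2-3] = -1845.8086 N (compression)
  Rx@0 = -2700.8300 N
  Ry@0 = -3095.0105 N
  Ry@2 = +7326.2405 N

-72.331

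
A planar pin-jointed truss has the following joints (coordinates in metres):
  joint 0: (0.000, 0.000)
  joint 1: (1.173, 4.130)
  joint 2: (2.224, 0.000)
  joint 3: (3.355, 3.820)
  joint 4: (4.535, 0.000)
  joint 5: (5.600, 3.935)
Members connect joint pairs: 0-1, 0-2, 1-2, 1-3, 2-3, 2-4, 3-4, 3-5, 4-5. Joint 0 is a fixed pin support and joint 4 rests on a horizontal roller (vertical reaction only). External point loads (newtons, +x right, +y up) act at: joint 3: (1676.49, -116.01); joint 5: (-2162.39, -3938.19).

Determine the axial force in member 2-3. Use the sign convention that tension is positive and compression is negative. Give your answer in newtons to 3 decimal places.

N=6 nodes, M=9 members, R=3 reactions → 2N=12, M+R=12
member 0 (0-1): L=4.2933, (cx,cy)=(0.2732,0.9620)
member 1 (0-2): L=2.2240, (cx,cy)=(1.0000,0.0000)
member 2 (1-2): L=4.2616, (cx,cy)=(0.2466,-0.9691)
member 3 (1-3): L=2.2039, (cx,cy)=(0.9901,-0.1407)
member 4 (2-3): L=3.9839, (cx,cy)=(0.2839,0.9589)
member 5 (2-4): L=2.3110, (cx,cy)=(1.0000,0.0000)
member 6 (3-4): L=3.9981, (cx,cy)=(0.2951,-0.9555)
member 7 (3-5): L=2.2479, (cx,cy)=(0.9987,0.0512)
member 8 (4-5): L=4.0766, (cx,cy)=(0.2612,0.9653)
solve A·x = −loads:
  F[0-1] = +447.5613 N (tension)
  F[0-2] = -608.1797 N (compression)
  F[1-2] = -479.5178 N (compression)
  F[1-3] = +242.9535 N (tension)
  F[2-3] = +484.6469 N (tension)
  F[2-4] = -864.0253 N (compression)
  F[3-4] = -631.6394 N (compression)
  F[3-5] = -1113.4004 N (compression)
  F[4-5] = -4020.8696 N (compression)
  Rx@0 = +485.9000 N
  Ry@0 = -430.5331 N
  Ry@4 = +4484.7331 N

484.647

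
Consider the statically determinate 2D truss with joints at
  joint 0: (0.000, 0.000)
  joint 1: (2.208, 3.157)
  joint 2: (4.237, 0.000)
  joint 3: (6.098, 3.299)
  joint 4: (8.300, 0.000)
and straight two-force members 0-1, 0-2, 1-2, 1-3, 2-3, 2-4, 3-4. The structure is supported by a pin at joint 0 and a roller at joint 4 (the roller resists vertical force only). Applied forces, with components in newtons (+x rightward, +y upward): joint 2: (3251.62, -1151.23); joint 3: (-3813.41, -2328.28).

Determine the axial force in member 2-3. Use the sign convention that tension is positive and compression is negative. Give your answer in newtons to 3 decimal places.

N=5 nodes, M=7 members, R=3 reactions → 2N=10, M+R=10
member 0 (0-1): L=3.8525, (cx,cy)=(0.5731,0.8195)
member 1 (0-2): L=4.2370, (cx,cy)=(1.0000,0.0000)
member 2 (1-2): L=3.7528, (cx,cy)=(0.5407,-0.8412)
member 3 (1-3): L=3.8926, (cx,cy)=(0.9993,0.0365)
member 4 (2-3): L=3.7877, (cx,cy)=(0.4913,0.8710)
member 5 (2-4): L=4.0630, (cx,cy)=(1.0000,0.0000)
member 6 (3-4): L=3.9664, (cx,cy)=(0.5552,-0.8317)
solve A·x = −loads:
  F[0-1] = -3291.1275 N (compression)
  F[0-2] = +1324.4582 N (tension)
  F[1-2] = +3052.4725 N (tension)
  F[1-3] = -3538.9636 N (compression)
  F[2-3] = -1626.4855 N (compression)
  F[2-4] = +522.3332 N (tension)
  F[3-4] = -940.8603 N (compression)
  Rx@0 = +561.7900 N
  Ry@0 = +2696.9590 N
  Ry@4 = +782.5510 N

-1626.486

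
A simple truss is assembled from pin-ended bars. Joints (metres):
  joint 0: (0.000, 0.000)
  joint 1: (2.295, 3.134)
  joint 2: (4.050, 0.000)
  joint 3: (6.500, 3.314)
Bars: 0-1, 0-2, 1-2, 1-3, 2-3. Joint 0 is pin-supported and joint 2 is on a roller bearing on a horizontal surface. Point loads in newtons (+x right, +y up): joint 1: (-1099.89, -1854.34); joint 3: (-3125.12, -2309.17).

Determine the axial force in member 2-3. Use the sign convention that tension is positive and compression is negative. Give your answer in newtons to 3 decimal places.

-2793.738

N=4 nodes, M=5 members, R=3 reactions → 2N=8, M+R=8
member 0 (0-1): L=3.8845, (cx,cy)=(0.5908,0.8068)
member 1 (0-2): L=4.0500, (cx,cy)=(1.0000,0.0000)
member 2 (1-2): L=3.5919, (cx,cy)=(0.4886,-0.8725)
member 3 (1-3): L=4.2089, (cx,cy)=(0.9991,0.0428)
member 4 (2-3): L=4.1213, (cx,cy)=(0.5945,0.8041)
solve A·x = −loads:
  F[0-1] = -3489.0225 N (compression)
  F[0-2] = -2163.6374 N (compression)
  F[1-2] = +1029.1470 N (tension)
  F[1-3] = -1465.6596 N (compression)
  F[2-3] = -2793.7377 N (compression)
  Rx@0 = +4225.0100 N
  Ry@0 = +2814.9637 N
  Ry@2 = +1348.5463 N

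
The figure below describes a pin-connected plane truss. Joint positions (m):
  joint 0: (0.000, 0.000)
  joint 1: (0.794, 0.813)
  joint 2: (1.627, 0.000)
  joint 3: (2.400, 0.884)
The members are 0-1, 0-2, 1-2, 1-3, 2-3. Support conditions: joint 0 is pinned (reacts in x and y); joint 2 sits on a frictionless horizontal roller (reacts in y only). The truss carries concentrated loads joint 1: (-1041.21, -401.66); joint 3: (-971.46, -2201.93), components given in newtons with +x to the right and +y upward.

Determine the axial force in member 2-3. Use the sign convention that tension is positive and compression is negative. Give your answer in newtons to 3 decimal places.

N=4 nodes, M=5 members, R=3 reactions → 2N=8, M+R=8
member 0 (0-1): L=1.1364, (cx,cy)=(0.6987,0.7154)
member 1 (0-2): L=1.6270, (cx,cy)=(1.0000,0.0000)
member 2 (1-2): L=1.1640, (cx,cy)=(0.7156,-0.6985)
member 3 (1-3): L=1.6076, (cx,cy)=(0.9990,0.0442)
member 4 (2-3): L=1.1743, (cx,cy)=(0.6583,0.7528)
solve A·x = −loads:
  F[0-1] = -290.1804 N (compression)
  F[0-2] = -1809.9216 N (compression)
  F[1-2] = -215.0279 N (compression)
  F[1-3] = +993.3147 N (tension)
  F[2-3] = -2983.3125 N (compression)
  Rx@0 = +2012.6700 N
  Ry@0 = +207.6000 N
  Ry@2 = +2395.9900 N

-2983.312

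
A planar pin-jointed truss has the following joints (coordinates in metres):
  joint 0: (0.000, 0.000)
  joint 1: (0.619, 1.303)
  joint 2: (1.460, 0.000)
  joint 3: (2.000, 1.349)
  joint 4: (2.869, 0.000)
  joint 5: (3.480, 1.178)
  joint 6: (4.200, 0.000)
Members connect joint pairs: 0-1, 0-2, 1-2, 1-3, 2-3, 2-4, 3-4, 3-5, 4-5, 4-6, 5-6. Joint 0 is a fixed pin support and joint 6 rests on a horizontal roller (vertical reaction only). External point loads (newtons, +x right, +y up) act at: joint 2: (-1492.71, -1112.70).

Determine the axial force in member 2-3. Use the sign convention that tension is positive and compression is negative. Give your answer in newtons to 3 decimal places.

445.203

N=7 nodes, M=11 members, R=3 reactions → 2N=14, M+R=14
member 0 (0-1): L=1.4426, (cx,cy)=(0.4291,0.9033)
member 1 (0-2): L=1.4600, (cx,cy)=(1.0000,0.0000)
member 2 (1-2): L=1.5508, (cx,cy)=(0.5423,-0.8402)
member 3 (1-3): L=1.3818, (cx,cy)=(0.9994,0.0333)
member 4 (2-3): L=1.4531, (cx,cy)=(0.3716,0.9284)
member 5 (2-4): L=1.4090, (cx,cy)=(1.0000,0.0000)
member 6 (3-4): L=1.6047, (cx,cy)=(0.5415,-0.8407)
member 7 (3-5): L=1.4898, (cx,cy)=(0.9934,-0.1148)
member 8 (4-5): L=1.3270, (cx,cy)=(0.4604,0.8877)
member 9 (4-6): L=1.3310, (cx,cy)=(1.0000,0.0000)
member 10 (5-6): L=1.3806, (cx,cy)=(0.5215,-0.8532)
solve A·x = −loads:
  F[0-1] = -803.6517 N (compression)
  F[0-2] = -1147.8637 N (compression)
  F[1-2] = +832.4067 N (tension)
  F[1-3] = -796.6924 N (compression)
  F[2-3] = +445.2028 N (tension)
  F[2-4] = +630.8010 N (tension)
  F[3-4] = -403.4340 N (compression)
  F[3-5] = -415.0665 N (compression)
  F[4-5] = +382.0622 N (tension)
  F[4-6] = +236.4116 N (tension)
  F[5-6] = -453.3226 N (compression)
  Rx@0 = +1492.7100 N
  Ry@0 = +725.9043 N
  Ry@6 = +386.7957 N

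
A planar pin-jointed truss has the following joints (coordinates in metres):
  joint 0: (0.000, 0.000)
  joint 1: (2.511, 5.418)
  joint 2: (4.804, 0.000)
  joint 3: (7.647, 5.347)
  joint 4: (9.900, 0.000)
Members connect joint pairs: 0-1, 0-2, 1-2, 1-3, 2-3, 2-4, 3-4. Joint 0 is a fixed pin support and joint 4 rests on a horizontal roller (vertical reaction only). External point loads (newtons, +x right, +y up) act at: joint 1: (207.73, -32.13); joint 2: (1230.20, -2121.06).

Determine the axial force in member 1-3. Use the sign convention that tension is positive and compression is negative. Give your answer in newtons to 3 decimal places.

N=5 nodes, M=7 members, R=3 reactions → 2N=10, M+R=10
member 0 (0-1): L=5.9716, (cx,cy)=(0.4205,0.9073)
member 1 (0-2): L=4.8040, (cx,cy)=(1.0000,0.0000)
member 2 (1-2): L=5.8832, (cx,cy)=(0.3898,-0.9209)
member 3 (1-3): L=5.1365, (cx,cy)=(0.9999,-0.0138)
member 4 (2-3): L=6.0558, (cx,cy)=(0.4695,0.8830)
member 5 (2-4): L=5.0960, (cx,cy)=(1.0000,0.0000)
member 6 (3-4): L=5.8023, (cx,cy)=(0.3883,-0.9215)
solve A·x = −loads:
  F[0-1] = -1104.4966 N (compression)
  F[0-2] = +1902.3612 N (tension)
  F[1-2] = +1069.6158 N (tension)
  F[1-3] = -1089.1489 N (compression)
  F[2-3] = +1286.6275 N (tension)
  F[2-4] = +485.0182 N (tension)
  F[3-4] = -1249.0945 N (compression)
  Rx@0 = -1437.9300 N
  Ry@0 = +1002.1060 N
  Ry@4 = +1151.0840 N

-1089.149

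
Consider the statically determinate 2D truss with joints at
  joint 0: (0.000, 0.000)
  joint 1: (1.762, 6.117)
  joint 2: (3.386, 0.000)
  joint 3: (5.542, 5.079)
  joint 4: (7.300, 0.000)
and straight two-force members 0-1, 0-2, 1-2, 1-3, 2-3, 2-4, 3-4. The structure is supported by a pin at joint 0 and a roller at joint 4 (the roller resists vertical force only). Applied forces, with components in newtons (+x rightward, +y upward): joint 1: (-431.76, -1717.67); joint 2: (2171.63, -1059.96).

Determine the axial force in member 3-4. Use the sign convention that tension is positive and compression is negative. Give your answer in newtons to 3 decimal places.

-576.142

N=5 nodes, M=7 members, R=3 reactions → 2N=10, M+R=10
member 0 (0-1): L=6.3657, (cx,cy)=(0.2768,0.9609)
member 1 (0-2): L=3.3860, (cx,cy)=(1.0000,0.0000)
member 2 (1-2): L=6.3289, (cx,cy)=(0.2566,-0.9665)
member 3 (1-3): L=3.9199, (cx,cy)=(0.9643,-0.2648)
member 4 (2-3): L=5.5177, (cx,cy)=(0.3907,0.9205)
member 5 (2-4): L=3.9140, (cx,cy)=(1.0000,0.0000)
member 6 (3-4): L=5.3746, (cx,cy)=(0.3271,-0.9450)
solve A·x = −loads:
  F[0-1] = -2323.9807 N (compression)
  F[0-2] = +2383.1369 N (tension)
  F[1-2] = +640.1294 N (tension)
  F[1-3] = -389.6745 N (compression)
  F[2-3] = +479.3745 N (tension)
  F[2-4] = +188.4510 N (tension)
  F[3-4] = -576.1417 N (compression)
  Rx@0 = -1739.8700 N
  Ry@0 = +2233.1802 N
  Ry@4 = +544.4498 N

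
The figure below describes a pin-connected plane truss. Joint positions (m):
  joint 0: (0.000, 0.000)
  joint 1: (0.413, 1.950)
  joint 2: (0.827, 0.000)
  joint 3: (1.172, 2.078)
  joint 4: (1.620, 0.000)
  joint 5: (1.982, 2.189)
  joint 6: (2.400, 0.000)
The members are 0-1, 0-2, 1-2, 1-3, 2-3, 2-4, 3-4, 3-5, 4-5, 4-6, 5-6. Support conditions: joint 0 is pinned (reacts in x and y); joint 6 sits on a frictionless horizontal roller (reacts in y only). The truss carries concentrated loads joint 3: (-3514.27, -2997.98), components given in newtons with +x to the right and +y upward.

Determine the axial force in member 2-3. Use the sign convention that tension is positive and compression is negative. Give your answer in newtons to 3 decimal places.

N=7 nodes, M=11 members, R=3 reactions → 2N=14, M+R=14
member 0 (0-1): L=1.9933, (cx,cy)=(0.2072,0.9783)
member 1 (0-2): L=0.8270, (cx,cy)=(1.0000,0.0000)
member 2 (1-2): L=1.9935, (cx,cy)=(0.2077,-0.9782)
member 3 (1-3): L=0.7697, (cx,cy)=(0.9861,0.1663)
member 4 (2-3): L=2.1064, (cx,cy)=(0.1638,0.9865)
member 5 (2-4): L=0.7930, (cx,cy)=(1.0000,0.0000)
member 6 (3-4): L=2.1257, (cx,cy)=(0.2107,-0.9775)
member 7 (3-5): L=0.8176, (cx,cy)=(0.9907,0.1358)
member 8 (4-5): L=2.2187, (cx,cy)=(0.1632,0.9866)
member 9 (4-6): L=0.7800, (cx,cy)=(1.0000,0.0000)
member 10 (5-6): L=2.2286, (cx,cy)=(0.1876,-0.9823)
solve A·x = −loads:
  F[0-1] = -4678.2621 N (compression)
  F[0-2] = -2544.9402 N (compression)
  F[1-2] = +4355.6830 N (tension)
  F[1-3] = -1900.3733 N (compression)
  F[2-3] = -4319.0391 N (compression)
  F[2-4] = -932.9718 N (compression)
  F[3-4] = +1695.7227 N (tension)
  F[3-5] = +580.9782 N (tension)
  F[4-5] = -1680.1505 N (compression)
  F[4-6] = -301.4715 N (compression)
  F[5-6] = +1607.2845 N (tension)
  Rx@0 = +3514.2700 N
  Ry@0 = +4576.7385 N
  Ry@6 = -1578.7585 N

-4319.039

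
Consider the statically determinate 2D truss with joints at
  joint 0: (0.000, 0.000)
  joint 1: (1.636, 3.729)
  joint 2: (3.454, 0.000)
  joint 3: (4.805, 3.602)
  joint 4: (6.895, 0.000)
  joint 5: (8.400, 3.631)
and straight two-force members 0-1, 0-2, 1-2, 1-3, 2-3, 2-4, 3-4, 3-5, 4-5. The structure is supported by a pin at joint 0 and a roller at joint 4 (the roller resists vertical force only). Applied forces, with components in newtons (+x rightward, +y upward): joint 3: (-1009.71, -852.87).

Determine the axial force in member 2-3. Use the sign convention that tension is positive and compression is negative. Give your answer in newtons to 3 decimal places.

N=6 nodes, M=9 members, R=3 reactions → 2N=12, M+R=12
member 0 (0-1): L=4.0721, (cx,cy)=(0.4018,0.9157)
member 1 (0-2): L=3.4540, (cx,cy)=(1.0000,0.0000)
member 2 (1-2): L=4.1486, (cx,cy)=(0.4382,-0.8989)
member 3 (1-3): L=3.1715, (cx,cy)=(0.9992,-0.0400)
member 4 (2-3): L=3.8470, (cx,cy)=(0.3512,0.9363)
member 5 (2-4): L=3.4410, (cx,cy)=(1.0000,0.0000)
member 6 (3-4): L=4.1644, (cx,cy)=(0.5019,-0.8649)
member 7 (3-5): L=3.5951, (cx,cy)=(1.0000,0.0081)
member 8 (4-5): L=3.9305, (cx,cy)=(0.3829,0.9238)
solve A·x = −loads:
  F[0-1] = -858.3177 N (compression)
  F[0-2] = -664.8731 N (compression)
  F[1-2] = +907.5421 N (tension)
  F[1-3] = -743.1399 N (compression)
  F[2-3] = -871.2504 N (compression)
  F[2-4] = +38.7999 N (tension)
  F[3-4] = -77.3108 N (compression)
  F[3-5] = -0.0000 N (tension)
  F[4-5] = +0.0000 N (tension)
  Rx@0 = +1009.7100 N
  Ry@0 = +786.0005 N
  Ry@4 = +66.8695 N

-871.250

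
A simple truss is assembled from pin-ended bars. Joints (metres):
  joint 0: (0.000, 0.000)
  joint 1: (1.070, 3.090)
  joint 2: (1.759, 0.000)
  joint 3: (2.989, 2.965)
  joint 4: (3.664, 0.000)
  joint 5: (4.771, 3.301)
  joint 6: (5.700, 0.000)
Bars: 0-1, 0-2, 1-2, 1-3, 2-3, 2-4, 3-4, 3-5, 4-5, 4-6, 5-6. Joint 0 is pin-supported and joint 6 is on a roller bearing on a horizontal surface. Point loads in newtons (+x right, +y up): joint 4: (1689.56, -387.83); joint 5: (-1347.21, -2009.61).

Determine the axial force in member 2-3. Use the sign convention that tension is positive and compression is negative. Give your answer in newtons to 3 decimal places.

-1400.010

N=7 nodes, M=11 members, R=3 reactions → 2N=14, M+R=14
member 0 (0-1): L=3.2700, (cx,cy)=(0.3272,0.9449)
member 1 (0-2): L=1.7590, (cx,cy)=(1.0000,0.0000)
member 2 (1-2): L=3.1659, (cx,cy)=(0.2176,-0.9760)
member 3 (1-3): L=1.9231, (cx,cy)=(0.9979,-0.0650)
member 4 (2-3): L=3.2100, (cx,cy)=(0.3832,0.9237)
member 5 (2-4): L=1.9050, (cx,cy)=(1.0000,0.0000)
member 6 (3-4): L=3.0409, (cx,cy)=(0.2220,-0.9751)
member 7 (3-5): L=1.8134, (cx,cy)=(0.9827,0.1853)
member 8 (4-5): L=3.4817, (cx,cy)=(0.3180,0.9481)
member 9 (4-6): L=2.0360, (cx,cy)=(1.0000,0.0000)
member 10 (5-6): L=3.4292, (cx,cy)=(0.2709,-0.9626)
solve A·x = −loads:
  F[0-1] = -1318.8653 N (compression)
  F[0-2] = +773.9033 N (tension)
  F[1-2] = +1324.9113 N (tension)
  F[1-3] = -721.4230 N (compression)
  F[2-3] = -1400.0100 N (compression)
  F[2-4] = +1598.6991 N (tension)
  F[3-4] = +992.5930 N (tension)
  F[3-5] = -1502.7016 N (compression)
  F[4-5] = -611.7450 N (compression)
  F[4-6] = +323.9761 N (tension)
  F[5-6] = -1195.8983 N (compression)
  Rx@0 = -342.3500 N
  Ry@0 = +1246.2614 N
  Ry@6 = +1151.1786 N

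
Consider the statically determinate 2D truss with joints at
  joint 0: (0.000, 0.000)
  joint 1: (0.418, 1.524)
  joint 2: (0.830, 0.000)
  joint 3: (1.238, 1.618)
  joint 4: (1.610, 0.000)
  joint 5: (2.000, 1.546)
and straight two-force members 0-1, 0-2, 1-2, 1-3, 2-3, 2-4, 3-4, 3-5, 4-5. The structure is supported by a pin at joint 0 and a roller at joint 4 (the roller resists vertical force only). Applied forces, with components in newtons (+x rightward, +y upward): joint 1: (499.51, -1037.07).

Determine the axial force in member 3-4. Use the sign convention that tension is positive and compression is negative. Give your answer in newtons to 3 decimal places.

-761.441

N=6 nodes, M=9 members, R=3 reactions → 2N=12, M+R=12
member 0 (0-1): L=1.5803, (cx,cy)=(0.2645,0.9644)
member 1 (0-2): L=0.8300, (cx,cy)=(1.0000,0.0000)
member 2 (1-2): L=1.5787, (cx,cy)=(0.2610,-0.9653)
member 3 (1-3): L=0.8254, (cx,cy)=(0.9935,0.1139)
member 4 (2-3): L=1.6686, (cx,cy)=(0.2445,0.9696)
member 5 (2-4): L=0.7800, (cx,cy)=(1.0000,0.0000)
member 6 (3-4): L=1.6602, (cx,cy)=(0.2241,-0.9746)
member 7 (3-5): L=0.7654, (cx,cy)=(0.9956,-0.0941)
member 8 (4-5): L=1.5944, (cx,cy)=(0.2446,0.9696)
solve A·x = −loads:
  F[0-1] = -305.8848 N (compression)
  F[0-2] = +580.4194 N (tension)
  F[1-2] = -812.4647 N (compression)
  F[1-3] = -370.8007 N (compression)
  F[2-3] = +808.8611 N (tension)
  F[2-4] = +170.6141 N (tension)
  F[3-4] = -761.4405 N (compression)
  F[3-5] = -0.0000 N (compression)
  F[4-5] = +0.0000 N (tension)
  Rx@0 = -499.5100 N
  Ry@0 = +294.9902 N
  Ry@4 = +742.0798 N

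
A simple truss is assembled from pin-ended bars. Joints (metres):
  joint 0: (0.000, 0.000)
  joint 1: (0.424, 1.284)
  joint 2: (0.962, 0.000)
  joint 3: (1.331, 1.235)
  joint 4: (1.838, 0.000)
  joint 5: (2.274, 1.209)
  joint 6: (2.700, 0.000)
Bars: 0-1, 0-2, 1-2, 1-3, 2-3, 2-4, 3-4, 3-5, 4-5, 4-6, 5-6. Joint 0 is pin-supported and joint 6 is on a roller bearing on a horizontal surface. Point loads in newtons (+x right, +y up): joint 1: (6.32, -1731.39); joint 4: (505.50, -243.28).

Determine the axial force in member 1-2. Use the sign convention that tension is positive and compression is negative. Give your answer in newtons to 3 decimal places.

-188.054

N=7 nodes, M=11 members, R=3 reactions → 2N=14, M+R=14
member 0 (0-1): L=1.3522, (cx,cy)=(0.3136,0.9496)
member 1 (0-2): L=0.9620, (cx,cy)=(1.0000,0.0000)
member 2 (1-2): L=1.3922, (cx,cy)=(0.3865,-0.9223)
member 3 (1-3): L=0.9083, (cx,cy)=(0.9985,-0.0539)
member 4 (2-3): L=1.2889, (cx,cy)=(0.2863,0.9581)
member 5 (2-4): L=0.8760, (cx,cy)=(1.0000,0.0000)
member 6 (3-4): L=1.3350, (cx,cy)=(0.3798,-0.9251)
member 7 (3-5): L=0.9434, (cx,cy)=(0.9996,-0.0276)
member 8 (4-5): L=1.2852, (cx,cy)=(0.3392,0.9407)
member 9 (4-6): L=0.8620, (cx,cy)=(1.0000,0.0000)
member 10 (5-6): L=1.2819, (cx,cy)=(0.3323,-0.9432)
solve A·x = −loads:
  F[0-1] = -1615.6432 N (compression)
  F[0-2] = +1018.4279 N (tension)
  F[1-2] = -188.0540 N (compression)
  F[1-3] = -440.8963 N (compression)
  F[2-3] = +181.0205 N (tension)
  F[2-4] = +893.9317 N (tension)
  F[3-4] = -203.9326 N (compression)
  F[3-5] = -311.1024 N (compression)
  F[4-5] = +459.1631 N (tension)
  F[4-6] = +155.2164 N (tension)
  F[5-6] = -467.0544 N (compression)
  Rx@0 = -511.8200 N
  Ry@0 = +1534.1615 N
  Ry@6 = +440.5085 N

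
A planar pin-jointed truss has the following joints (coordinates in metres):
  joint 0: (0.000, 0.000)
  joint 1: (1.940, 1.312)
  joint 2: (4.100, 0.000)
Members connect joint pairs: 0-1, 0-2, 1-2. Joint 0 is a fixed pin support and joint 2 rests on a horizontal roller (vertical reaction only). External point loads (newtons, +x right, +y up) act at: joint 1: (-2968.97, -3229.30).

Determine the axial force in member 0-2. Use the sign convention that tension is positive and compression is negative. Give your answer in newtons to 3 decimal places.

N=3 nodes, M=3 members, R=3 reactions → 2N=6, M+R=6
member 0 (0-1): L=2.3420, (cx,cy)=(0.8284,0.5602)
member 1 (0-2): L=4.1000, (cx,cy)=(1.0000,0.0000)
member 2 (1-2): L=2.5272, (cx,cy)=(0.8547,-0.5191)
solve A·x = −loads:
  F[0-1] = -4732.8309 N (compression)
  F[0-2] = +951.4863 N (tension)
  F[1-2] = -1113.2568 N (compression)
  Rx@0 = +2968.9700 N
  Ry@0 = +2651.3602 N
  Ry@2 = +577.9398 N

951.486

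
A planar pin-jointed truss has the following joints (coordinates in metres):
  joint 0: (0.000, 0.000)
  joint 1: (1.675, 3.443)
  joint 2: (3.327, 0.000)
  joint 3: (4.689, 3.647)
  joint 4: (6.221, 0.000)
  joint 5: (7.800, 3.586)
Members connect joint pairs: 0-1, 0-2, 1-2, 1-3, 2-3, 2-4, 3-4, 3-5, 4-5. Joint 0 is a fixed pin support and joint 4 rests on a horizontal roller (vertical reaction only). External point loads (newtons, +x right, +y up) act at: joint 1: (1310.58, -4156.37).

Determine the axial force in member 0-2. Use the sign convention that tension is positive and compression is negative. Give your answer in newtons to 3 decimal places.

2435.322

N=6 nodes, M=9 members, R=3 reactions → 2N=12, M+R=12
member 0 (0-1): L=3.8288, (cx,cy)=(0.4375,0.8992)
member 1 (0-2): L=3.3270, (cx,cy)=(1.0000,0.0000)
member 2 (1-2): L=3.8188, (cx,cy)=(0.4326,-0.9016)
member 3 (1-3): L=3.0209, (cx,cy)=(0.9977,0.0675)
member 4 (2-3): L=3.8930, (cx,cy)=(0.3499,0.9368)
member 5 (2-4): L=2.8940, (cx,cy)=(1.0000,0.0000)
member 6 (3-4): L=3.9557, (cx,cy)=(0.3873,-0.9220)
member 7 (3-5): L=3.1116, (cx,cy)=(0.9998,-0.0196)
member 8 (4-5): L=3.9182, (cx,cy)=(0.4030,0.9152)
solve A·x = −loads:
  F[0-1] = -2571.0067 N (compression)
  F[0-2] = +2435.3220 N (tension)
  F[1-2] = -2158.4906 N (compression)
  F[1-3] = -1505.0056 N (compression)
  F[2-3] = +2077.3518 N (tension)
  F[2-4] = +774.7953 N (tension)
  F[3-4] = -2000.5644 N (compression)
  F[3-5] = -0.0000 N (compression)
  F[4-5] = +0.0000 N (tension)
  Rx@0 = -1310.5800 N
  Ry@0 = +2311.9323 N
  Ry@4 = +1844.4377 N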